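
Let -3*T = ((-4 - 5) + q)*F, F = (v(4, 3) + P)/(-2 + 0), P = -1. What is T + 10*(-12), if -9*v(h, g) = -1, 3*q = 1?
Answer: -9616/81 ≈ -118.72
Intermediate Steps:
q = ⅓ (q = (⅓)*1 = ⅓ ≈ 0.33333)
v(h, g) = ⅑ (v(h, g) = -⅑*(-1) = ⅑)
F = 4/9 (F = (⅑ - 1)/(-2 + 0) = -8/9/(-2) = -8/9*(-½) = 4/9 ≈ 0.44444)
T = 104/81 (T = -((-4 - 5) + ⅓)*4/(3*9) = -(-9 + ⅓)*4/(3*9) = -(-26)*4/(9*9) = -⅓*(-104/27) = 104/81 ≈ 1.2840)
T + 10*(-12) = 104/81 + 10*(-12) = 104/81 - 120 = -9616/81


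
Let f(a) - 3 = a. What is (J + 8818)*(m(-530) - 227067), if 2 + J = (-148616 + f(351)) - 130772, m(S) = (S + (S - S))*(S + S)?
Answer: -90450881794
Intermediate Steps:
f(a) = 3 + a
m(S) = 2*S**2 (m(S) = (S + 0)*(2*S) = S*(2*S) = 2*S**2)
J = -279036 (J = -2 + ((-148616 + (3 + 351)) - 130772) = -2 + ((-148616 + 354) - 130772) = -2 + (-148262 - 130772) = -2 - 279034 = -279036)
(J + 8818)*(m(-530) - 227067) = (-279036 + 8818)*(2*(-530)**2 - 227067) = -270218*(2*280900 - 227067) = -270218*(561800 - 227067) = -270218*334733 = -90450881794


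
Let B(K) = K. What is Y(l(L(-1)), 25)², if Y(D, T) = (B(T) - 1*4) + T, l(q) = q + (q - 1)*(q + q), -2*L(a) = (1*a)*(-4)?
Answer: 2116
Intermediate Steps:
L(a) = 2*a (L(a) = -1*a*(-4)/2 = -a*(-4)/2 = -(-2)*a = 2*a)
l(q) = q + 2*q*(-1 + q) (l(q) = q + (-1 + q)*(2*q) = q + 2*q*(-1 + q))
Y(D, T) = -4 + 2*T (Y(D, T) = (T - 1*4) + T = (T - 4) + T = (-4 + T) + T = -4 + 2*T)
Y(l(L(-1)), 25)² = (-4 + 2*25)² = (-4 + 50)² = 46² = 2116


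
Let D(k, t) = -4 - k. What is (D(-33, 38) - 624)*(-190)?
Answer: 113050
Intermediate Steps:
(D(-33, 38) - 624)*(-190) = ((-4 - 1*(-33)) - 624)*(-190) = ((-4 + 33) - 624)*(-190) = (29 - 624)*(-190) = -595*(-190) = 113050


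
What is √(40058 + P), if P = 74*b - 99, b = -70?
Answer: √34779 ≈ 186.49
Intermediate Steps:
P = -5279 (P = 74*(-70) - 99 = -5180 - 99 = -5279)
√(40058 + P) = √(40058 - 5279) = √34779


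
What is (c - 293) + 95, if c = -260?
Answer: -458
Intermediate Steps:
(c - 293) + 95 = (-260 - 293) + 95 = -553 + 95 = -458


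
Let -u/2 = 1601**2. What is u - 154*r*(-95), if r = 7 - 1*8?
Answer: -5141032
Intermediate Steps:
r = -1 (r = 7 - 8 = -1)
u = -5126402 (u = -2*1601**2 = -2*2563201 = -5126402)
u - 154*r*(-95) = -5126402 - 154*(-1)*(-95) = -5126402 - (-154)*(-95) = -5126402 - 1*14630 = -5126402 - 14630 = -5141032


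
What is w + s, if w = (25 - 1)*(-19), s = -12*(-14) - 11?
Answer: -299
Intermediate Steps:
s = 157 (s = 168 - 11 = 157)
w = -456 (w = 24*(-19) = -456)
w + s = -456 + 157 = -299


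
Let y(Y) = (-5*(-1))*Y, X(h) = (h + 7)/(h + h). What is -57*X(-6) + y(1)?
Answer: 39/4 ≈ 9.7500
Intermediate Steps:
X(h) = (7 + h)/(2*h) (X(h) = (7 + h)/((2*h)) = (7 + h)*(1/(2*h)) = (7 + h)/(2*h))
y(Y) = 5*Y
-57*X(-6) + y(1) = -57*(7 - 6)/(2*(-6)) + 5*1 = -57*(-1)/(2*6) + 5 = -57*(-1/12) + 5 = 19/4 + 5 = 39/4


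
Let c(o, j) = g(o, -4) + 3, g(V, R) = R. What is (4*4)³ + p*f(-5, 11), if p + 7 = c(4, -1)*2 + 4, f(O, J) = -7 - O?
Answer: 4106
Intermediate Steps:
c(o, j) = -1 (c(o, j) = -4 + 3 = -1)
p = -5 (p = -7 + (-1*2 + 4) = -7 + (-2 + 4) = -7 + 2 = -5)
(4*4)³ + p*f(-5, 11) = (4*4)³ - 5*(-7 - 1*(-5)) = 16³ - 5*(-7 + 5) = 4096 - 5*(-2) = 4096 + 10 = 4106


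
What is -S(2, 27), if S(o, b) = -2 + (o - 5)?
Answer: 5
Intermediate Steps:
S(o, b) = -7 + o (S(o, b) = -2 + (-5 + o) = -7 + o)
-S(2, 27) = -(-7 + 2) = -1*(-5) = 5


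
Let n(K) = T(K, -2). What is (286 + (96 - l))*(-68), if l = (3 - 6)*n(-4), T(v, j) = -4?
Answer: -25160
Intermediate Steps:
n(K) = -4
l = 12 (l = (3 - 6)*(-4) = -3*(-4) = 12)
(286 + (96 - l))*(-68) = (286 + (96 - 1*12))*(-68) = (286 + (96 - 12))*(-68) = (286 + 84)*(-68) = 370*(-68) = -25160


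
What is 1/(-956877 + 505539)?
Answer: -1/451338 ≈ -2.2156e-6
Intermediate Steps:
1/(-956877 + 505539) = 1/(-451338) = -1/451338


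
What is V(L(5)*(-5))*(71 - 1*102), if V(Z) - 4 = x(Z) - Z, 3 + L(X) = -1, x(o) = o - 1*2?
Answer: -62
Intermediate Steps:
x(o) = -2 + o (x(o) = o - 2 = -2 + o)
L(X) = -4 (L(X) = -3 - 1 = -4)
V(Z) = 2 (V(Z) = 4 + ((-2 + Z) - Z) = 4 - 2 = 2)
V(L(5)*(-5))*(71 - 1*102) = 2*(71 - 1*102) = 2*(71 - 102) = 2*(-31) = -62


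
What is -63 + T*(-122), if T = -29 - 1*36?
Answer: 7867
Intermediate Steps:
T = -65 (T = -29 - 36 = -65)
-63 + T*(-122) = -63 - 65*(-122) = -63 + 7930 = 7867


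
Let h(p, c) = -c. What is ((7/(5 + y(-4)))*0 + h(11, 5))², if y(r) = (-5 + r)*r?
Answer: 25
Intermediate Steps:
y(r) = r*(-5 + r)
((7/(5 + y(-4)))*0 + h(11, 5))² = ((7/(5 - 4*(-5 - 4)))*0 - 1*5)² = ((7/(5 - 4*(-9)))*0 - 5)² = ((7/(5 + 36))*0 - 5)² = ((7/41)*0 - 5)² = (0 - 5)² = (-5)² = 25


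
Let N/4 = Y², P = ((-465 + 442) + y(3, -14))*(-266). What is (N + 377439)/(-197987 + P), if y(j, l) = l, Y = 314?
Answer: -771823/188145 ≈ -4.1023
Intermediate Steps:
P = 9842 (P = ((-465 + 442) - 14)*(-266) = (-23 - 14)*(-266) = -37*(-266) = 9842)
N = 394384 (N = 4*314² = 4*98596 = 394384)
(N + 377439)/(-197987 + P) = (394384 + 377439)/(-197987 + 9842) = 771823/(-188145) = 771823*(-1/188145) = -771823/188145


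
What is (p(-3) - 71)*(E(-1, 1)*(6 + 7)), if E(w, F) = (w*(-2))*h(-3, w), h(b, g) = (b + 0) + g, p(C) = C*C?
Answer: 6448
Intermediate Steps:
p(C) = C**2
h(b, g) = b + g
E(w, F) = -2*w*(-3 + w) (E(w, F) = (w*(-2))*(-3 + w) = (-2*w)*(-3 + w) = -2*w*(-3 + w))
(p(-3) - 71)*(E(-1, 1)*(6 + 7)) = ((-3)**2 - 71)*((2*(-1)*(3 - 1*(-1)))*(6 + 7)) = (9 - 71)*((2*(-1)*(3 + 1))*13) = -62*2*(-1)*4*13 = -(-496)*13 = -62*(-104) = 6448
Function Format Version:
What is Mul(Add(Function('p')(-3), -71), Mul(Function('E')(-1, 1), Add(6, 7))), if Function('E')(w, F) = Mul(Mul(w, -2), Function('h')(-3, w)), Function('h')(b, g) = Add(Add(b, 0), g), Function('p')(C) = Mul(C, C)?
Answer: 6448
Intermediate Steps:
Function('p')(C) = Pow(C, 2)
Function('h')(b, g) = Add(b, g)
Function('E')(w, F) = Mul(-2, w, Add(-3, w)) (Function('E')(w, F) = Mul(Mul(w, -2), Add(-3, w)) = Mul(Mul(-2, w), Add(-3, w)) = Mul(-2, w, Add(-3, w)))
Mul(Add(Function('p')(-3), -71), Mul(Function('E')(-1, 1), Add(6, 7))) = Mul(Add(Pow(-3, 2), -71), Mul(Mul(2, -1, Add(3, Mul(-1, -1))), Add(6, 7))) = Mul(Add(9, -71), Mul(Mul(2, -1, Add(3, 1)), 13)) = Mul(-62, Mul(Mul(2, -1, 4), 13)) = Mul(-62, Mul(-8, 13)) = Mul(-62, -104) = 6448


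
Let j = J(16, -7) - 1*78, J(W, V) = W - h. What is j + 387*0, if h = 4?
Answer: -66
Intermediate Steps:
J(W, V) = -4 + W (J(W, V) = W - 1*4 = W - 4 = -4 + W)
j = -66 (j = (-4 + 16) - 1*78 = 12 - 78 = -66)
j + 387*0 = -66 + 387*0 = -66 + 0 = -66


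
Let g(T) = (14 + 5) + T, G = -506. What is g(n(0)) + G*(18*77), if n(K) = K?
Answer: -701297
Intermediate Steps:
g(T) = 19 + T
g(n(0)) + G*(18*77) = (19 + 0) - 9108*77 = 19 - 506*1386 = 19 - 701316 = -701297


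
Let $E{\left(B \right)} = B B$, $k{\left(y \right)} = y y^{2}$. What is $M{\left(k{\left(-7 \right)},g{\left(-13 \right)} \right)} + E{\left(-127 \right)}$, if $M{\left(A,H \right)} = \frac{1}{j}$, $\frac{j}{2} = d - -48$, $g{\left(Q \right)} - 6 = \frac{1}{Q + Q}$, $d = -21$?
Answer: $\frac{870967}{54} \approx 16129.0$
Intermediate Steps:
$k{\left(y \right)} = y^{3}$
$g{\left(Q \right)} = 6 + \frac{1}{2 Q}$ ($g{\left(Q \right)} = 6 + \frac{1}{Q + Q} = 6 + \frac{1}{2 Q}$)
$j = 54$ ($j = 2 \left(-21 - -48\right) = 2 \left(-21 + 48\right) = 2 \cdot 27 = 54$)
$M{\left(A,H \right)} = \frac{1}{54}$
$E{\left(B \right)} = B^{2}$
$M{\left(k{\left(-7 \right)},g{\left(-13 \right)} \right)} + E{\left(-127 \right)} = \frac{1}{54} + \left(-127\right)^{2} = \frac{1}{54} + 16129 = \frac{870967}{54}$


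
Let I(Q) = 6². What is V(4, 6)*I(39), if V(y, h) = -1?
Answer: -36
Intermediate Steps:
I(Q) = 36
V(4, 6)*I(39) = -1*36 = -36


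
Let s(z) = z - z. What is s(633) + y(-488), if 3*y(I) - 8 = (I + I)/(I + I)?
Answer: 3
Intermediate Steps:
s(z) = 0
y(I) = 3 (y(I) = 8/3 + ((I + I)/(I + I))/3 = 8/3 + ((2*I)/((2*I)))/3 = 8/3 + ((2*I)*(1/(2*I)))/3 = 8/3 + (⅓)*1 = 8/3 + ⅓ = 3)
s(633) + y(-488) = 0 + 3 = 3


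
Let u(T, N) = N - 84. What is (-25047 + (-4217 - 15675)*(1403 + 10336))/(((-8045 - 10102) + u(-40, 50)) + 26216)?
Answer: -46707447/1607 ≈ -29065.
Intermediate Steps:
u(T, N) = -84 + N
(-25047 + (-4217 - 15675)*(1403 + 10336))/(((-8045 - 10102) + u(-40, 50)) + 26216) = (-25047 + (-4217 - 15675)*(1403 + 10336))/(((-8045 - 10102) + (-84 + 50)) + 26216) = (-25047 - 19892*11739)/((-18147 - 34) + 26216) = (-25047 - 233512188)/(-18181 + 26216) = -233537235/8035 = -233537235*1/8035 = -46707447/1607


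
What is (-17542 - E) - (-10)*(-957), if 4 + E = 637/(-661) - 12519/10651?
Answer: -190833690842/7040311 ≈ -27106.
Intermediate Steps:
E = -43220990/7040311 (E = -4 + (637/(-661) - 12519/10651) = -4 + (637*(-1/661) - 12519*1/10651) = -4 + (-637/661 - 12519/10651) = -4 - 15059746/7040311 = -43220990/7040311 ≈ -6.1391)
(-17542 - E) - (-10)*(-957) = (-17542 - 1*(-43220990/7040311)) - (-10)*(-957) = (-17542 + 43220990/7040311) - 1*9570 = -123457914572/7040311 - 9570 = -190833690842/7040311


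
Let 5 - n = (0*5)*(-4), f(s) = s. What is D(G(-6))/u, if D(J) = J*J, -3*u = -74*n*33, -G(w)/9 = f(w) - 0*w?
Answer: 1458/2035 ≈ 0.71646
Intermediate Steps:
n = 5 (n = 5 - 0*5*(-4) = 5 - 0*(-4) = 5 - 1*0 = 5 + 0 = 5)
G(w) = -9*w (G(w) = -9*(w - 0*w) = -9*(w - 1*0) = -9*(w + 0) = -9*w)
u = 4070 (u = -(-74*5)*33/3 = -(-370)*33/3 = -1/3*(-12210) = 4070)
D(J) = J**2
D(G(-6))/u = (-9*(-6))**2/4070 = 54**2*(1/4070) = 2916*(1/4070) = 1458/2035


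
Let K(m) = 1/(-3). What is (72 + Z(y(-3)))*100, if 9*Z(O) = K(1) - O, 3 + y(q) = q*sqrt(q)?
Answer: 195200/27 + 100*I*sqrt(3)/3 ≈ 7229.6 + 57.735*I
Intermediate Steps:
K(m) = -1/3
y(q) = -3 + q**(3/2) (y(q) = -3 + q*sqrt(q) = -3 + q**(3/2))
Z(O) = -1/27 - O/9 (Z(O) = (-1/3 - O)/9 = -1/27 - O/9)
(72 + Z(y(-3)))*100 = (72 + (-1/27 - (-3 + (-3)**(3/2))/9))*100 = (72 + (-1/27 - (-3 - 3*I*sqrt(3))/9))*100 = (72 + (-1/27 + (1/3 + I*sqrt(3)/3)))*100 = (72 + (8/27 + I*sqrt(3)/3))*100 = (1952/27 + I*sqrt(3)/3)*100 = 195200/27 + 100*I*sqrt(3)/3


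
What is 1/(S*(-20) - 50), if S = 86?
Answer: -1/1770 ≈ -0.00056497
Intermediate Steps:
1/(S*(-20) - 50) = 1/(86*(-20) - 50) = 1/(-1720 - 50) = 1/(-1770) = -1/1770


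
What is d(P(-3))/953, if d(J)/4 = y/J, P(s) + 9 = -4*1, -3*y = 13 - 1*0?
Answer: 4/2859 ≈ 0.0013991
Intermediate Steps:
y = -13/3 (y = -(13 - 1*0)/3 = -(13 + 0)/3 = -⅓*13 = -13/3 ≈ -4.3333)
P(s) = -13 (P(s) = -9 - 4*1 = -9 - 4 = -13)
d(J) = -52/(3*J) (d(J) = 4*(-13/(3*J)) = -52/(3*J))
d(P(-3))/953 = -52/3/(-13)/953 = -52/3*(-1/13)*(1/953) = (4/3)*(1/953) = 4/2859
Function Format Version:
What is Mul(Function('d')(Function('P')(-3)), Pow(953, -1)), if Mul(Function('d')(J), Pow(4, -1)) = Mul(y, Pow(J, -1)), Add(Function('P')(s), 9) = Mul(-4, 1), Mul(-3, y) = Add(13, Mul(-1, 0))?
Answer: Rational(4, 2859) ≈ 0.0013991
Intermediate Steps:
y = Rational(-13, 3) (y = Mul(Rational(-1, 3), Add(13, Mul(-1, 0))) = Mul(Rational(-1, 3), Add(13, 0)) = Mul(Rational(-1, 3), 13) = Rational(-13, 3) ≈ -4.3333)
Function('P')(s) = -13 (Function('P')(s) = Add(-9, Mul(-4, 1)) = Add(-9, -4) = -13)
Function('d')(J) = Mul(Rational(-52, 3), Pow(J, -1)) (Function('d')(J) = Mul(4, Mul(Rational(-13, 3), Pow(J, -1))) = Mul(Rational(-52, 3), Pow(J, -1)))
Mul(Function('d')(Function('P')(-3)), Pow(953, -1)) = Mul(Mul(Rational(-52, 3), Pow(-13, -1)), Pow(953, -1)) = Mul(Mul(Rational(-52, 3), Rational(-1, 13)), Rational(1, 953)) = Mul(Rational(4, 3), Rational(1, 953)) = Rational(4, 2859)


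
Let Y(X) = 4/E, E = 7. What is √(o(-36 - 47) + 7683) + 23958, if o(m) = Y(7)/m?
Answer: 23958 + √2593478839/581 ≈ 24046.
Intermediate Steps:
Y(X) = 4/7
o(m) = 4/(7*m)
√(o(-36 - 47) + 7683) + 23958 = √(4/(7*(-36 - 47)) + 7683) + 23958 = √((4/7)/(-83) + 7683) + 23958 = √((4/7)*(-1/83) + 7683) + 23958 = √(-4/581 + 7683) + 23958 = √(4463819/581) + 23958 = √2593478839/581 + 23958 = 23958 + √2593478839/581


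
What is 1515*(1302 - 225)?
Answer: 1631655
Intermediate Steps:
1515*(1302 - 225) = 1515*1077 = 1631655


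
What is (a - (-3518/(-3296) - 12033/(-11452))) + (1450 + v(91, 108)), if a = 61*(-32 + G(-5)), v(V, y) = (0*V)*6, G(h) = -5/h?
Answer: -298675771/674032 ≈ -443.12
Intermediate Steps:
v(V, y) = 0 (v(V, y) = 0*6 = 0)
a = -1891 (a = 61*(-32 - 5/(-5)) = 61*(-32 - 5*(-⅕)) = 61*(-32 + 1) = 61*(-31) = -1891)
(a - (-3518/(-3296) - 12033/(-11452))) + (1450 + v(91, 108)) = (-1891 - (-3518/(-3296) - 12033/(-11452))) + (1450 + 0) = (-1891 - (-3518*(-1/3296) - 12033*(-1/11452))) + 1450 = (-1891 - (1759/1648 + 1719/1636)) + 1450 = (-1891 - 1*1427659/674032) + 1450 = (-1891 - 1427659/674032) + 1450 = -1276022171/674032 + 1450 = -298675771/674032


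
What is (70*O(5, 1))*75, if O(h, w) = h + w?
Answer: 31500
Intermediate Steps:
(70*O(5, 1))*75 = (70*(5 + 1))*75 = (70*6)*75 = 420*75 = 31500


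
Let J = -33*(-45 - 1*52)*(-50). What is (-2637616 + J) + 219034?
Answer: -2578632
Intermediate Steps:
J = -160050 (J = -33*(-45 - 52)*(-50) = -33*(-97)*(-50) = 3201*(-50) = -160050)
(-2637616 + J) + 219034 = (-2637616 - 160050) + 219034 = -2797666 + 219034 = -2578632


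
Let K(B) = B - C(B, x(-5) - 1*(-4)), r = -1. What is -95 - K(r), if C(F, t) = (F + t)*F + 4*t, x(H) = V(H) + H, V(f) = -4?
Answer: -108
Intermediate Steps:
x(H) = -4 + H
C(F, t) = 4*t + F*(F + t) (C(F, t) = F*(F + t) + 4*t = 4*t + F*(F + t))
K(B) = 20 - B**2 + 6*B (K(B) = B - (B**2 + 4*((-4 - 5) - 1*(-4)) + B*((-4 - 5) - 1*(-4))) = B - (B**2 + 4*(-9 + 4) + B*(-9 + 4)) = B - (B**2 + 4*(-5) + B*(-5)) = B - (B**2 - 20 - 5*B) = B - (-20 + B**2 - 5*B) = B + (20 - B**2 + 5*B) = 20 - B**2 + 6*B)
-95 - K(r) = -95 - (20 - 1*(-1)**2 + 6*(-1)) = -95 - (20 - 1*1 - 6) = -95 - (20 - 1 - 6) = -95 - 1*13 = -95 - 13 = -108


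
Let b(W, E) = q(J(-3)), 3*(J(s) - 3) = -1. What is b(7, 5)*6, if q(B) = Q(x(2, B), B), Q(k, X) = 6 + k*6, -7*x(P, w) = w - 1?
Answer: 192/7 ≈ 27.429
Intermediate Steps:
J(s) = 8/3 (J(s) = 3 + (⅓)*(-1) = 3 - ⅓ = 8/3)
x(P, w) = ⅐ - w/7 (x(P, w) = -(w - 1)/7 = -(-1 + w)/7 = ⅐ - w/7)
Q(k, X) = 6 + 6*k
q(B) = 48/7 - 6*B/7 (q(B) = 6 + 6*(⅐ - B/7) = 6 + (6/7 - 6*B/7) = 48/7 - 6*B/7)
b(W, E) = 32/7 (b(W, E) = 48/7 - 6/7*8/3 = 48/7 - 16/7 = 32/7)
b(7, 5)*6 = (32/7)*6 = 192/7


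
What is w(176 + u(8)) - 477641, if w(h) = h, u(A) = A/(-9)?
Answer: -4297193/9 ≈ -4.7747e+5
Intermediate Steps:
u(A) = -A/9 (u(A) = A*(-⅑) = -A/9)
w(176 + u(8)) - 477641 = (176 - ⅑*8) - 477641 = (176 - 8/9) - 477641 = 1576/9 - 477641 = -4297193/9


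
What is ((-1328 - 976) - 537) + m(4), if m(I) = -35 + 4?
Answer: -2872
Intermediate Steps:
m(I) = -31
((-1328 - 976) - 537) + m(4) = ((-1328 - 976) - 537) - 31 = (-2304 - 537) - 31 = -2841 - 31 = -2872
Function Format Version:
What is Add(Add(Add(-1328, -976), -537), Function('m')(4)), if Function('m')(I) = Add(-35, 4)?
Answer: -2872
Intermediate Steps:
Function('m')(I) = -31
Add(Add(Add(-1328, -976), -537), Function('m')(4)) = Add(Add(Add(-1328, -976), -537), -31) = Add(Add(-2304, -537), -31) = Add(-2841, -31) = -2872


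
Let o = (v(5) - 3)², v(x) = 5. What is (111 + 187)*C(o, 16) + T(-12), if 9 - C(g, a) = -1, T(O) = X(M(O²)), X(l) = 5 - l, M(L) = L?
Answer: 2841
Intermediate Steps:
T(O) = 5 - O²
o = 4 (o = (5 - 3)² = 2² = 4)
C(g, a) = 10 (C(g, a) = 9 - 1*(-1) = 9 + 1 = 10)
(111 + 187)*C(o, 16) + T(-12) = (111 + 187)*10 + (5 - 1*(-12)²) = 298*10 + (5 - 1*144) = 2980 + (5 - 144) = 2980 - 139 = 2841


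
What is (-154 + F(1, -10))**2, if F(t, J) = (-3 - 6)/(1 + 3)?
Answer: 390625/16 ≈ 24414.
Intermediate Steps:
F(t, J) = -9/4
(-154 + F(1, -10))**2 = (-154 - 9/4)**2 = (-625/4)**2 = 390625/16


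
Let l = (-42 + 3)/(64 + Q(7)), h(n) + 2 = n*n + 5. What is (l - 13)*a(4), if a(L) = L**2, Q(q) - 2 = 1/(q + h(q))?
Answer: -846976/3895 ≈ -217.45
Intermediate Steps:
h(n) = 3 + n**2 (h(n) = -2 + (n*n + 5) = -2 + (n**2 + 5) = -2 + (5 + n**2) = 3 + n**2)
Q(q) = 2 + 1/(3 + q + q**2) (Q(q) = 2 + 1/(q + (3 + q**2)) = 2 + 1/(3 + q + q**2))
l = -2301/3895 (l = (-42 + 3)/(64 + (7 + 2*7 + 2*7**2)/(3 + 7 + 7**2)) = -39/(64 + (7 + 14 + 2*49)/(3 + 7 + 49)) = -39/(64 + (7 + 14 + 98)/59) = -39/(64 + (1/59)*119) = -39/(64 + 119/59) = -39/3895/59 = -39*59/3895 = -2301/3895 ≈ -0.59076)
(l - 13)*a(4) = (-2301/3895 - 13)*4**2 = -52936/3895*16 = -846976/3895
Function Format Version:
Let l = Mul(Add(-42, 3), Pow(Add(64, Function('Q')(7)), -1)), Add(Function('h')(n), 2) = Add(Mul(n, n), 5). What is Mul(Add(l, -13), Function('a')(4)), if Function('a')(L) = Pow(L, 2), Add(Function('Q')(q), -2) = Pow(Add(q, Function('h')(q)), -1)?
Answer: Rational(-846976, 3895) ≈ -217.45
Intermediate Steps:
Function('h')(n) = Add(3, Pow(n, 2)) (Function('h')(n) = Add(-2, Add(Mul(n, n), 5)) = Add(-2, Add(Pow(n, 2), 5)) = Add(-2, Add(5, Pow(n, 2))) = Add(3, Pow(n, 2)))
Function('Q')(q) = Add(2, Pow(Add(3, q, Pow(q, 2)), -1)) (Function('Q')(q) = Add(2, Pow(Add(q, Add(3, Pow(q, 2))), -1)) = Add(2, Pow(Add(3, q, Pow(q, 2)), -1)))
l = Rational(-2301, 3895) (l = Mul(Add(-42, 3), Pow(Add(64, Mul(Pow(Add(3, 7, Pow(7, 2)), -1), Add(7, Mul(2, 7), Mul(2, Pow(7, 2))))), -1)) = Mul(-39, Pow(Add(64, Mul(Pow(Add(3, 7, 49), -1), Add(7, 14, Mul(2, 49)))), -1)) = Mul(-39, Pow(Add(64, Mul(Pow(59, -1), Add(7, 14, 98))), -1)) = Mul(-39, Pow(Add(64, Mul(Rational(1, 59), 119)), -1)) = Mul(-39, Pow(Add(64, Rational(119, 59)), -1)) = Mul(-39, Pow(Rational(3895, 59), -1)) = Mul(-39, Rational(59, 3895)) = Rational(-2301, 3895) ≈ -0.59076)
Mul(Add(l, -13), Function('a')(4)) = Mul(Add(Rational(-2301, 3895), -13), Pow(4, 2)) = Mul(Rational(-52936, 3895), 16) = Rational(-846976, 3895)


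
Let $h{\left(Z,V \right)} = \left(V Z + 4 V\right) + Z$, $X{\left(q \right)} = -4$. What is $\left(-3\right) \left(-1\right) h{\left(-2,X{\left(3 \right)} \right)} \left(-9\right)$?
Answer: $270$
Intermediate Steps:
$h{\left(Z,V \right)} = Z + 4 V + V Z$ ($h{\left(Z,V \right)} = \left(4 V + V Z\right) + Z = Z + 4 V + V Z$)
$\left(-3\right) \left(-1\right) h{\left(-2,X{\left(3 \right)} \right)} \left(-9\right) = \left(-3\right) \left(-1\right) \left(-2 + 4 \left(-4\right) - -8\right) \left(-9\right) = 3 \left(-2 - 16 + 8\right) \left(-9\right) = 3 \left(-10\right) \left(-9\right) = \left(-30\right) \left(-9\right) = 270$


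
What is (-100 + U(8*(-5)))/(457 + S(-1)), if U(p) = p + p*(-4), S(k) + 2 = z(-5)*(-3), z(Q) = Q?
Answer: 2/47 ≈ 0.042553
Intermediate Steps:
S(k) = 13 (S(k) = -2 - 5*(-3) = -2 + 15 = 13)
U(p) = -3*p (U(p) = p - 4*p = -3*p)
(-100 + U(8*(-5)))/(457 + S(-1)) = (-100 - 24*(-5))/(457 + 13) = (-100 - 3*(-40))/470 = (-100 + 120)*(1/470) = 20*(1/470) = 2/47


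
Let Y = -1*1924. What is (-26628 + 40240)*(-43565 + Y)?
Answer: -619196268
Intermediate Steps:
Y = -1924
(-26628 + 40240)*(-43565 + Y) = (-26628 + 40240)*(-43565 - 1924) = 13612*(-45489) = -619196268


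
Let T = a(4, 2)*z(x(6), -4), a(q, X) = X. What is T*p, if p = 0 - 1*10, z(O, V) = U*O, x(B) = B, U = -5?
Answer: 600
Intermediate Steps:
z(O, V) = -5*O
p = -10 (p = 0 - 10 = -10)
T = -60 (T = 2*(-5*6) = 2*(-30) = -60)
T*p = -60*(-10) = 600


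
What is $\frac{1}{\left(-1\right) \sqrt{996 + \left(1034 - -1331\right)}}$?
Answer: $- \frac{\sqrt{3361}}{3361} \approx -0.017249$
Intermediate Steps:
$\frac{1}{\left(-1\right) \sqrt{996 + \left(1034 - -1331\right)}} = \frac{1}{\left(-1\right) \sqrt{996 + \left(1034 + 1331\right)}} = \frac{1}{\left(-1\right) \sqrt{996 + 2365}} = \frac{1}{\left(-1\right) \sqrt{3361}} = - \frac{\sqrt{3361}}{3361}$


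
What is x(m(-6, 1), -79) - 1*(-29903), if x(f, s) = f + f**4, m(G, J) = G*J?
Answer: 31193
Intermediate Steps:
x(m(-6, 1), -79) - 1*(-29903) = (-6*1 + (-6*1)**4) - 1*(-29903) = (-6 + (-6)**4) + 29903 = (-6 + 1296) + 29903 = 1290 + 29903 = 31193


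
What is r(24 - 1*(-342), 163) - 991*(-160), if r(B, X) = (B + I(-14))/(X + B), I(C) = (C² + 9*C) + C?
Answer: 83878662/529 ≈ 1.5856e+5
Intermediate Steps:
I(C) = C² + 10*C
r(B, X) = (56 + B)/(B + X) (r(B, X) = (B - 14*(10 - 14))/(X + B) = (B - 14*(-4))/(B + X) = (B + 56)/(B + X) = (56 + B)/(B + X))
r(24 - 1*(-342), 163) - 991*(-160) = (56 + (24 - 1*(-342)))/((24 - 1*(-342)) + 163) - 991*(-160) = (56 + (24 + 342))/((24 + 342) + 163) + 158560 = (56 + 366)/(366 + 163) + 158560 = 422/529 + 158560 = 83878662/529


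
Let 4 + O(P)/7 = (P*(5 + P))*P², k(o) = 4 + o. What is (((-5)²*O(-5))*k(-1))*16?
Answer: -33600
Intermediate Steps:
O(P) = -28 + 7*P³*(5 + P) (O(P) = -28 + 7*((P*(5 + P))*P²) = -28 + 7*(P³*(5 + P)) = -28 + 7*P³*(5 + P))
(((-5)²*O(-5))*k(-1))*16 = (((-5)²*(-28 + 7*(-5)⁴ + 35*(-5)³))*(4 - 1))*16 = ((25*(-28 + 7*625 + 35*(-125)))*3)*16 = ((25*(-28 + 4375 - 4375))*3)*16 = ((25*(-28))*3)*16 = -700*3*16 = -2100*16 = -33600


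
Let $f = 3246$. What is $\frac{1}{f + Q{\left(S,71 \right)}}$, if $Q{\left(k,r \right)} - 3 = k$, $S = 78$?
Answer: $\frac{1}{3327} \approx 0.00030057$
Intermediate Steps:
$Q{\left(k,r \right)} = 3 + k$
$\frac{1}{f + Q{\left(S,71 \right)}} = \frac{1}{3246 + \left(3 + 78\right)} = \frac{1}{3246 + 81} = \frac{1}{3327}$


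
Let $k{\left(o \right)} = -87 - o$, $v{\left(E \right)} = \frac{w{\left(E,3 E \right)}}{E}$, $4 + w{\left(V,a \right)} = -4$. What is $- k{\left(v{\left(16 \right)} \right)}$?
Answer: $\frac{173}{2} \approx 86.5$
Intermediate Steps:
$w{\left(V,a \right)} = -8$ ($w{\left(V,a \right)} = -4 - 4 = -8$)
$v{\left(E \right)} = - \frac{8}{E}$
$- k{\left(v{\left(16 \right)} \right)} = - (-87 - - \frac{8}{16}) = - (-87 - \left(-8\right) \frac{1}{16}) = - (-87 - - \frac{1}{2}) = - (-87 + \frac{1}{2}) = \left(-1\right) \left(- \frac{173}{2}\right) = \frac{173}{2}$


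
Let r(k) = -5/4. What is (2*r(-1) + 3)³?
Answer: ⅛ ≈ 0.12500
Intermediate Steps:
r(k) = -5/4 (r(k) = -5*¼ = -5/4)
(2*r(-1) + 3)³ = (2*(-5/4) + 3)³ = (-5/2 + 3)³ = (½)³ = ⅛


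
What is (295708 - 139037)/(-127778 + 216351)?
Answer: 156671/88573 ≈ 1.7688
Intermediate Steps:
(295708 - 139037)/(-127778 + 216351) = 156671/88573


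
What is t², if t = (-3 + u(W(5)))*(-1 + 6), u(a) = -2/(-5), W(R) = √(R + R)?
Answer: 169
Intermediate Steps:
W(R) = √2*√R (W(R) = √(2*R) = √2*√R)
u(a) = ⅖ (u(a) = -2*(-⅕) = ⅖)
t = -13 (t = (-3 + ⅖)*(-1 + 6) = -13/5*5 = -13)
t² = (-13)² = 169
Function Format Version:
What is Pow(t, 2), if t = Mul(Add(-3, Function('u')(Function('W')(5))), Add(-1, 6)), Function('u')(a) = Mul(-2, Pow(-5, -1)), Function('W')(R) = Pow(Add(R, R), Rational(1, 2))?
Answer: 169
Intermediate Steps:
Function('W')(R) = Mul(Pow(2, Rational(1, 2)), Pow(R, Rational(1, 2))) (Function('W')(R) = Pow(Mul(2, R), Rational(1, 2)) = Mul(Pow(2, Rational(1, 2)), Pow(R, Rational(1, 2))))
Function('u')(a) = Rational(2, 5) (Function('u')(a) = Mul(-2, Rational(-1, 5)) = Rational(2, 5))
t = -13 (t = Mul(Add(-3, Rational(2, 5)), Add(-1, 6)) = Mul(Rational(-13, 5), 5) = -13)
Pow(t, 2) = Pow(-13, 2) = 169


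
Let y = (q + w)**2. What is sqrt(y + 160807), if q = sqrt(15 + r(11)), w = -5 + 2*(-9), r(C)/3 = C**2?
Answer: sqrt(161714 - 138*sqrt(42)) ≈ 401.02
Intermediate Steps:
r(C) = 3*C**2
w = -23 (w = -5 - 18 = -23)
q = 3*sqrt(42) (q = sqrt(15 + 3*11**2) = sqrt(15 + 3*121) = sqrt(15 + 363) = sqrt(378) = 3*sqrt(42) ≈ 19.442)
y = (-23 + 3*sqrt(42))**2 (y = (3*sqrt(42) - 23)**2 = (-23 + 3*sqrt(42))**2 ≈ 12.658)
sqrt(y + 160807) = sqrt((907 - 138*sqrt(42)) + 160807) = sqrt(161714 - 138*sqrt(42))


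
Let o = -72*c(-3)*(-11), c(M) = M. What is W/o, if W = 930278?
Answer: -465139/1188 ≈ -391.53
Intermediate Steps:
o = -2376 (o = -72*(-3)*(-11) = 216*(-11) = -2376)
W/o = 930278/(-2376) = 930278*(-1/2376) = -465139/1188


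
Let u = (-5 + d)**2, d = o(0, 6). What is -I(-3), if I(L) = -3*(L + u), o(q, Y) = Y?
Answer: -6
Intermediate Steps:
d = 6
u = 1 (u = (-5 + 6)**2 = 1**2 = 1)
I(L) = -3 - 3*L (I(L) = -3*(L + 1) = -3*(1 + L) = -3 - 3*L)
-I(-3) = -(-3 - 3*(-3)) = -(-3 + 9) = -1*6 = -6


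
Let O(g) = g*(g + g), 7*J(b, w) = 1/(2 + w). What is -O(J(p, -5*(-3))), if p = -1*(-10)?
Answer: -2/14161 ≈ -0.00014123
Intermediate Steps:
p = 10
J(b, w) = 1/(7*(2 + w))
O(g) = 2*g² (O(g) = g*(2*g) = 2*g²)
-O(J(p, -5*(-3))) = -2*(1/(7*(2 - 5*(-3))))² = -2*(1/(7*(2 + 15)))² = -2*((⅐)/17)² = -2*((⅐)*(1/17))² = -2*(1/119)² = -2/14161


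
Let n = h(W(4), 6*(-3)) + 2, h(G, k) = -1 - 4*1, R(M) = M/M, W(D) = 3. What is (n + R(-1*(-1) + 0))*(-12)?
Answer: 24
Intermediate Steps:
R(M) = 1
h(G, k) = -5 (h(G, k) = -1 - 4 = -5)
n = -3 (n = -5 + 2 = -3)
(n + R(-1*(-1) + 0))*(-12) = (-3 + 1)*(-12) = -2*(-12) = 24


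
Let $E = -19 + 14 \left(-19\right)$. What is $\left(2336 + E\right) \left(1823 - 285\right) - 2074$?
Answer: $3152364$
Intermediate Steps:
$E = -285$ ($E = -19 - 266 = -285$)
$\left(2336 + E\right) \left(1823 - 285\right) - 2074 = \left(2336 - 285\right) \left(1823 - 285\right) - 2074 = 2051 \cdot 1538 - 2074 = 3154438 - 2074 = 3152364$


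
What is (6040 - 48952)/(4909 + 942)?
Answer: -42912/5851 ≈ -7.3341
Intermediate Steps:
(6040 - 48952)/(4909 + 942) = -42912/5851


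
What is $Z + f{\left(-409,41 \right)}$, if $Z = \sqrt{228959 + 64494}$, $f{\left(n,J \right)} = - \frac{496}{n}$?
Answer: $\frac{496}{409} + \sqrt{293453} \approx 542.93$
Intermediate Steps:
$Z = \sqrt{293453} \approx 541.71$
$Z + f{\left(-409,41 \right)} = \sqrt{293453} - \frac{496}{-409} = \sqrt{293453} - - \frac{496}{409} = \sqrt{293453} + \frac{496}{409} = \frac{496}{409} + \sqrt{293453}$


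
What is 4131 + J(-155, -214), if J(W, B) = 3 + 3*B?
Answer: 3492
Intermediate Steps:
4131 + J(-155, -214) = 4131 + (3 + 3*(-214)) = 4131 + (3 - 642) = 4131 - 639 = 3492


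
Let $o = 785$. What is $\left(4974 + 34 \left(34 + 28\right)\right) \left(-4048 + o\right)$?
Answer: $-23108566$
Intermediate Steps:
$\left(4974 + 34 \left(34 + 28\right)\right) \left(-4048 + o\right) = \left(4974 + 34 \left(34 + 28\right)\right) \left(-4048 + 785\right) = \left(4974 + 34 \cdot 62\right) \left(-3263\right) = \left(4974 + 2108\right) \left(-3263\right) = 7082 \left(-3263\right) = -23108566$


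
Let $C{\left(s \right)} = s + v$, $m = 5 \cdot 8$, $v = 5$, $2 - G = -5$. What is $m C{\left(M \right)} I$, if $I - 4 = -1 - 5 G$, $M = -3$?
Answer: $-2560$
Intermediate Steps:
$G = 7$ ($G = 2 - -5 = 2 + 5 = 7$)
$m = 40$
$I = -32$ ($I = 4 - 36 = -32$)
$C{\left(s \right)} = 5 + s$ ($C{\left(s \right)} = s + 5 = 5 + s$)
$m C{\left(M \right)} I = 40 \left(5 - 3\right) \left(-32\right) = 40 \cdot 2 \left(-32\right) = 80 \left(-32\right) = -2560$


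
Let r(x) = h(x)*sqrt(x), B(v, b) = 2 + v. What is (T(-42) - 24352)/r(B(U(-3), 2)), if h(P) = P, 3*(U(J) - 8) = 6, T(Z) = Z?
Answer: -12197*sqrt(3)/36 ≈ -586.83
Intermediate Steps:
U(J) = 10 (U(J) = 8 + (1/3)*6 = 8 + 2 = 10)
r(x) = x**(3/2) (r(x) = x*sqrt(x) = x**(3/2))
(T(-42) - 24352)/r(B(U(-3), 2)) = (-42 - 24352)/((2 + 10)**(3/2)) = -24394*sqrt(3)/72 = -12197*sqrt(3)/36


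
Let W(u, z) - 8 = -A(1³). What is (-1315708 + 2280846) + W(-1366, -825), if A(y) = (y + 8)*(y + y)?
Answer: 965128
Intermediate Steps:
A(y) = 2*y*(8 + y) (A(y) = (8 + y)*(2*y) = 2*y*(8 + y))
W(u, z) = -10 (W(u, z) = 8 - 2*1³*(8 + 1³) = 8 - 2*(8 + 1) = 8 - 2*9 = 8 - 1*18 = 8 - 18 = -10)
(-1315708 + 2280846) + W(-1366, -825) = (-1315708 + 2280846) - 10 = 965138 - 10 = 965128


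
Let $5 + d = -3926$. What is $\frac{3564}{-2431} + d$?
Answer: $- \frac{869075}{221} \approx -3932.5$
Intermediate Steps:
$d = -3931$ ($d = -5 - 3926 = -3931$)
$\frac{3564}{-2431} + d = \frac{3564}{-2431} - 3931 = 3564 \left(- \frac{1}{2431}\right) - 3931 = - \frac{324}{221} - 3931 = - \frac{869075}{221}$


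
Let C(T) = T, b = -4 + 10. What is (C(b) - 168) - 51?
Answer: -213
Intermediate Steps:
b = 6
(C(b) - 168) - 51 = (6 - 168) - 51 = -162 - 51 = -213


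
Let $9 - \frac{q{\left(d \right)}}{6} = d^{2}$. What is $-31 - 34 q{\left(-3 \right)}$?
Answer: $-31$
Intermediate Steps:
$q{\left(d \right)} = 54 - 6 d^{2}$
$-31 - 34 q{\left(-3 \right)} = -31 - 34 \left(54 - 6 \left(-3\right)^{2}\right) = -31 - 34 \left(54 - 54\right) = -31 - 0 = -31 + 0 = -31$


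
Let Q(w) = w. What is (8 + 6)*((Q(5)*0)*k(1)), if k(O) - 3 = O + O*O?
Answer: 0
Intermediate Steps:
k(O) = 3 + O + O² (k(O) = 3 + (O + O*O) = 3 + (O + O²) = 3 + O + O²)
(8 + 6)*((Q(5)*0)*k(1)) = (8 + 6)*((5*0)*(3 + 1 + 1²)) = 14*(0*(3 + 1 + 1)) = 14*(0*5) = 14*0 = 0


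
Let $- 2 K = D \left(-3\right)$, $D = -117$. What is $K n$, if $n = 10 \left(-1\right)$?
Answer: $1755$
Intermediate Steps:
$n = -10$
$K = - \frac{351}{2}$ ($K = - \frac{\left(-117\right) \left(-3\right)}{2} = \left(- \frac{1}{2}\right) 351 = - \frac{351}{2} \approx -175.5$)
$K n = \left(- \frac{351}{2}\right) \left(-10\right) = 1755$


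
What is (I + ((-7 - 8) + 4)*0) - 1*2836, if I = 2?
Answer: -2834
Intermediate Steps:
(I + ((-7 - 8) + 4)*0) - 1*2836 = (2 + ((-7 - 8) + 4)*0) - 1*2836 = (2 + (-15 + 4)*0) - 2836 = (2 - 11*0) - 2836 = (2 + 0) - 2836 = 2 - 2836 = -2834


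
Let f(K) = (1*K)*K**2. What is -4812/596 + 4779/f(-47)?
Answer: -125611140/15469627 ≈ -8.1199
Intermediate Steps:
f(K) = K**3 (f(K) = K*K**2 = K**3)
-4812/596 + 4779/f(-47) = -4812/596 + 4779/((-47)**3) = -4812*1/596 + 4779/(-103823) = -1203/149 + 4779*(-1/103823) = -1203/149 - 4779/103823 = -125611140/15469627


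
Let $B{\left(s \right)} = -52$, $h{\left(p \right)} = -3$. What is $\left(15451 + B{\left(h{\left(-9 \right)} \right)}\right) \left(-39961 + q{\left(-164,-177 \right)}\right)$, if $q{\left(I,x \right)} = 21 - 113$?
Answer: $-616776147$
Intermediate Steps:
$q{\left(I,x \right)} = -92$ ($q{\left(I,x \right)} = 21 - 113 = -92$)
$\left(15451 + B{\left(h{\left(-9 \right)} \right)}\right) \left(-39961 + q{\left(-164,-177 \right)}\right) = \left(15451 - 52\right) \left(-39961 - 92\right) = 15399 \left(-40053\right) = -616776147$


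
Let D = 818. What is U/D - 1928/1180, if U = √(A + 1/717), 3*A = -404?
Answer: -482/295 + I*√7692215/195502 ≈ -1.6339 + 0.014186*I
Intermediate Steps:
A = -404/3 (A = (⅓)*(-404) = -404/3 ≈ -134.67)
U = I*√7692215/239 (U = √(-404/3 + 1/717) = √(-32185/239) = I*√7692215/239 ≈ 11.605*I)
U/D - 1928/1180 = (I*√7692215/239)/818 - 1928/1180 = (I*√7692215/239)*(1/818) - 1928*1/1180 = I*√7692215/195502 - 482/295 = -482/295 + I*√7692215/195502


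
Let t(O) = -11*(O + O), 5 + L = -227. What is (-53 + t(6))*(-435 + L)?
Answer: 123395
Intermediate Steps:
L = -232 (L = -5 - 227 = -232)
t(O) = -22*O
(-53 + t(6))*(-435 + L) = (-53 - 22*6)*(-435 - 232) = (-53 - 132)*(-667) = -185*(-667) = 123395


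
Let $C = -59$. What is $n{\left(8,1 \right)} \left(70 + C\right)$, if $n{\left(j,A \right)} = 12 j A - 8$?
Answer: $968$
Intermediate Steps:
$n{\left(j,A \right)} = -8 + 12 A j$ ($n{\left(j,A \right)} = 12 A j - 8 = -8 + 12 A j$)
$n{\left(8,1 \right)} \left(70 + C\right) = \left(-8 + 12 \cdot 1 \cdot 8\right) \left(70 - 59\right) = \left(-8 + 96\right) 11 = 88 \cdot 11 = 968$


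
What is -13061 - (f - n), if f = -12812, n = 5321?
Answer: 5072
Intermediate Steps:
-13061 - (f - n) = -13061 - (-12812 - 1*5321) = -13061 - (-12812 - 5321) = -13061 - 1*(-18133) = -13061 + 18133 = 5072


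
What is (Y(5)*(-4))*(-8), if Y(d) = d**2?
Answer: 800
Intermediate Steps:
(Y(5)*(-4))*(-8) = (5**2*(-4))*(-8) = (25*(-4))*(-8) = -100*(-8) = 800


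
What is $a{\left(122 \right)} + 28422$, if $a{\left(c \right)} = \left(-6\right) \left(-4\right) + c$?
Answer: $28568$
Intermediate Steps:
$a{\left(c \right)} = 24 + c$
$a{\left(122 \right)} + 28422 = \left(24 + 122\right) + 28422 = 146 + 28422 = 28568$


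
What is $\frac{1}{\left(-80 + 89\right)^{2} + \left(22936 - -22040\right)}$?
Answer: $\frac{1}{45057} \approx 2.2194 \cdot 10^{-5}$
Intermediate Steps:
$\frac{1}{\left(-80 + 89\right)^{2} + \left(22936 - -22040\right)} = \frac{1}{9^{2} + \left(22936 + 22040\right)} = \frac{1}{81 + 44976} = \frac{1}{45057}$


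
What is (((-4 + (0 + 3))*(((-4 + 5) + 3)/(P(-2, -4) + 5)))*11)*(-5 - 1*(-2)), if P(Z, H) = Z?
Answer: 44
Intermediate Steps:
(((-4 + (0 + 3))*(((-4 + 5) + 3)/(P(-2, -4) + 5)))*11)*(-5 - 1*(-2)) = (((-4 + (0 + 3))*(((-4 + 5) + 3)/(-2 + 5)))*11)*(-5 - 1*(-2)) = (((-4 + 3)*((1 + 3)/3))*11)*(-5 + 2) = (-4/3*11)*(-3) = (-1*4/3*11)*(-3) = -4/3*11*(-3) = -44/3*(-3) = 44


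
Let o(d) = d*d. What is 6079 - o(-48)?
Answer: 3775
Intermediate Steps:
o(d) = d²
6079 - o(-48) = 6079 - 1*(-48)² = 6079 - 1*2304 = 6079 - 2304 = 3775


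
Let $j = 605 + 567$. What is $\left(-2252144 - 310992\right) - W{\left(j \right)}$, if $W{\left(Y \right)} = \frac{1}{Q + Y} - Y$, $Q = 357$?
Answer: $- \frac{3917242957}{1529} \approx -2.562 \cdot 10^{6}$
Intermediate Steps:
$j = 1172$
$W{\left(Y \right)} = \frac{1}{357 + Y} - Y$
$\left(-2252144 - 310992\right) - W{\left(j \right)} = \left(-2252144 - 310992\right) - \frac{1 - 1172^{2} - 418404}{357 + 1172} = \left(-2252144 - 310992\right) - \frac{1 - 1373584 - 418404}{1529} = -2563136 - \frac{1 - 1373584 - 418404}{1529} = -2563136 - \frac{1}{1529} \left(-1791987\right) = -2563136 - - \frac{1791987}{1529} = -2563136 + \frac{1791987}{1529} = - \frac{3917242957}{1529}$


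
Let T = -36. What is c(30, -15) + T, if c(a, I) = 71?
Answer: 35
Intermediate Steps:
c(30, -15) + T = 71 - 36 = 35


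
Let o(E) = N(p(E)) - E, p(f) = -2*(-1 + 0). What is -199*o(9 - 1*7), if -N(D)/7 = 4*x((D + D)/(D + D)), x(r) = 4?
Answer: 22686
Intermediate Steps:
p(f) = 2 (p(f) = -2*(-1) = 2)
N(D) = -112 (N(D) = -28*4 = -7*16 = -112)
o(E) = -112 - E
-199*o(9 - 1*7) = -199*(-112 - (9 - 1*7)) = -199*(-112 - (9 - 7)) = -199*(-112 - 1*2) = -199*(-112 - 2) = -199*(-114) = 22686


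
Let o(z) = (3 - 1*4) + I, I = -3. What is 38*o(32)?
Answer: -152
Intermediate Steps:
o(z) = -4 (o(z) = (3 - 1*4) - 3 = (3 - 4) - 3 = -1 - 3 = -4)
38*o(32) = 38*(-4) = -152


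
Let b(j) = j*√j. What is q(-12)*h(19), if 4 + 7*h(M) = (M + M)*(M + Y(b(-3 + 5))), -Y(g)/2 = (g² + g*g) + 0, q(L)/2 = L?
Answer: 11952/7 ≈ 1707.4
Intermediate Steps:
q(L) = 2*L
b(j) = j^(3/2)
Y(g) = -4*g² (Y(g) = -2*((g² + g*g) + 0) = -2*((g² + g²) + 0) = -2*(2*g² + 0) = -4*g²)
h(M) = -4/7 + 2*M*(-32 + M)/7 (h(M) = -4/7 + ((M + M)*(M - 4*(-3 + 5)³))/7 = -4/7 + ((2*M)*(M - 4*(2^(3/2))²))/7 = -4/7 + ((2*M)*(M - 4*(2*√2)²))/7 = -4/7 + ((2*M)*(M - 4*8))/7 = -4/7 + ((2*M)*(M - 32))/7 = -4/7 + ((2*M)*(-32 + M))/7 = -4/7 + (2*M*(-32 + M))/7 = -4/7 + 2*M*(-32 + M)/7)
q(-12)*h(19) = (2*(-12))*(-4/7 - 64/7*19 + (2/7)*19²) = -24*(-4/7 - 1216/7 + (2/7)*361) = -24*(-4/7 - 1216/7 + 722/7) = -24*(-498/7) = 11952/7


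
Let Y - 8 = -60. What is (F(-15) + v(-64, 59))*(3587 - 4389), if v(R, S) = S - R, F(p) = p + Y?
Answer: -44912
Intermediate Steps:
Y = -52 (Y = 8 - 60 = -52)
F(p) = -52 + p (F(p) = p - 52 = -52 + p)
(F(-15) + v(-64, 59))*(3587 - 4389) = ((-52 - 15) + (59 - 1*(-64)))*(3587 - 4389) = (-67 + (59 + 64))*(-802) = (-67 + 123)*(-802) = 56*(-802) = -44912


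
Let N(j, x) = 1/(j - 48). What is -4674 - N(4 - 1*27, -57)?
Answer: -331853/71 ≈ -4674.0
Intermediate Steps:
N(j, x) = 1/(-48 + j)
-4674 - N(4 - 1*27, -57) = -4674 - 1/(-48 + (4 - 1*27)) = -4674 - 1/(-48 + (4 - 27)) = -4674 - 1/(-48 - 23) = -4674 - 1/(-71) = -4674 - 1*(-1/71) = -4674 + 1/71 = -331853/71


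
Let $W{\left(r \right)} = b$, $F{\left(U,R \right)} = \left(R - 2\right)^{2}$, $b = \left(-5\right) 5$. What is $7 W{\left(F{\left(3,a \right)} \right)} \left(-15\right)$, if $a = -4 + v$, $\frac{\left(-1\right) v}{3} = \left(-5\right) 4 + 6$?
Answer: $2625$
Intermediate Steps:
$b = -25$
$v = 42$ ($v = - 3 \left(\left(-5\right) 4 + 6\right) = - 3 \left(-20 + 6\right) = \left(-3\right) \left(-14\right) = 42$)
$a = 38$ ($a = -4 + 42 = 38$)
$F{\left(U,R \right)} = \left(-2 + R\right)^{2}$
$W{\left(r \right)} = -25$
$7 W{\left(F{\left(3,a \right)} \right)} \left(-15\right) = 7 \left(-25\right) \left(-15\right) = \left(-175\right) \left(-15\right) = 2625$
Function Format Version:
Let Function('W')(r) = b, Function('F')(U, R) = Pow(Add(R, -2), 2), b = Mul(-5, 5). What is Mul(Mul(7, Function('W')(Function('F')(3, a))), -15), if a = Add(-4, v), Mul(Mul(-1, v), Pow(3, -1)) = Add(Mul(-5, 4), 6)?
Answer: 2625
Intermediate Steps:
b = -25
v = 42 (v = Mul(-3, Add(Mul(-5, 4), 6)) = Mul(-3, Add(-20, 6)) = Mul(-3, -14) = 42)
a = 38 (a = Add(-4, 42) = 38)
Function('F')(U, R) = Pow(Add(-2, R), 2)
Function('W')(r) = -25
Mul(Mul(7, Function('W')(Function('F')(3, a))), -15) = Mul(Mul(7, -25), -15) = Mul(-175, -15) = 2625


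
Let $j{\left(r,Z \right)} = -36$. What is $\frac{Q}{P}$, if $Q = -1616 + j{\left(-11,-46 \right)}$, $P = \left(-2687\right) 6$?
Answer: $\frac{826}{8061} \approx 0.10247$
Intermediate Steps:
$P = -16122$
$Q = -1652$ ($Q = -1616 - 36 = -1652$)
$\frac{Q}{P} = - \frac{1652}{-16122} = \left(-1652\right) \left(- \frac{1}{16122}\right) = \frac{826}{8061}$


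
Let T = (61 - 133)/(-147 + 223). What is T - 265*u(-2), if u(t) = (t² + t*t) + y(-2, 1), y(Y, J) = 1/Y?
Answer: -75561/38 ≈ -1988.4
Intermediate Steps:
u(t) = -½ + 2*t² (u(t) = (t² + t*t) + 1/(-2) = (t² + t²) - ½ = 2*t² - ½ = -½ + 2*t²)
T = -18/19 (T = -72/76 = -72*1/76 = -18/19 ≈ -0.94737)
T - 265*u(-2) = -18/19 - 265*(-½ + 2*(-2)²) = -18/19 - 265*(-½ + 2*4) = -18/19 - 265*(-½ + 8) = -18/19 - 265*15/2 = -18/19 - 3975/2 = -75561/38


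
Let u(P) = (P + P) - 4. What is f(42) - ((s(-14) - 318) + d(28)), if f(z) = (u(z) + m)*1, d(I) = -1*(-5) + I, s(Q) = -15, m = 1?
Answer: 381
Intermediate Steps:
d(I) = 5 + I
u(P) = -4 + 2*P (u(P) = 2*P - 4 = -4 + 2*P)
f(z) = -3 + 2*z (f(z) = ((-4 + 2*z) + 1)*1 = (-3 + 2*z)*1 = -3 + 2*z)
f(42) - ((s(-14) - 318) + d(28)) = (-3 + 2*42) - ((-15 - 318) + (5 + 28)) = (-3 + 84) - (-333 + 33) = 81 - 1*(-300) = 81 + 300 = 381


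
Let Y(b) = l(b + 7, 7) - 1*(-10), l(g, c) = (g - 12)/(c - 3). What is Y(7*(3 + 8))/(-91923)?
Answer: -28/91923 ≈ -0.00030460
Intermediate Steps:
l(g, c) = (-12 + g)/(-3 + c)
Y(b) = 35/4 + b/4 (Y(b) = (-12 + (b + 7))/(-3 + 7) - 1*(-10) = (-12 + (7 + b))/4 + 10 = (-5 + b)/4 + 10 = (-5/4 + b/4) + 10 = 35/4 + b/4)
Y(7*(3 + 8))/(-91923) = (35/4 + (7*(3 + 8))/4)/(-91923) = (35/4 + (7*11)/4)*(-1/91923) = (35/4 + (1/4)*77)*(-1/91923) = (35/4 + 77/4)*(-1/91923) = 28*(-1/91923) = -28/91923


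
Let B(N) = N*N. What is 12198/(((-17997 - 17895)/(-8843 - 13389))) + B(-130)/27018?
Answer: 101770947134/13468473 ≈ 7556.2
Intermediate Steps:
B(N) = N²
12198/(((-17997 - 17895)/(-8843 - 13389))) + B(-130)/27018 = 12198/(((-17997 - 17895)/(-8843 - 13389))) + (-130)²/27018 = 12198/((-35892/(-22232))) + 16900*(1/27018) = 12198/((-35892*(-1/22232))) + 8450/13509 = 12198/(8973/5558) + 8450/13509 = 12198*(5558/8973) + 8450/13509 = 22598828/2991 + 8450/13509 = 101770947134/13468473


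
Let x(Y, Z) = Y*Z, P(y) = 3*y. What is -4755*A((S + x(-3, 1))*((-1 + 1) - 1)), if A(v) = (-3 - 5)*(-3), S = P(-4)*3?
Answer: -114120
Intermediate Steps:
S = -36 (S = (3*(-4))*3 = -12*3 = -36)
A(v) = 24 (A(v) = -8*(-3) = 24)
-4755*A((S + x(-3, 1))*((-1 + 1) - 1)) = -4755*24 = -114120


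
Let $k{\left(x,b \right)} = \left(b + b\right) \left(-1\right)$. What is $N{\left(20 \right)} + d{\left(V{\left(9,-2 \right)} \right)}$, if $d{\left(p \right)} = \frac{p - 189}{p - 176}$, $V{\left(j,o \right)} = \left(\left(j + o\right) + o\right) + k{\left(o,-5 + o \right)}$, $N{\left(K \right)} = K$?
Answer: $\frac{3310}{157} \approx 21.083$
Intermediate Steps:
$k{\left(x,b \right)} = - 2 b$ ($k{\left(x,b \right)} = 2 b \left(-1\right) = - 2 b$)
$V{\left(j,o \right)} = 10 + j$ ($V{\left(j,o \right)} = \left(\left(j + o\right) + o\right) - 2 \left(-5 + o\right) = \left(j + 2 o\right) - \left(-10 + 2 o\right) = 10 + j$)
$d{\left(p \right)} = \frac{-189 + p}{-176 + p}$
$N{\left(20 \right)} + d{\left(V{\left(9,-2 \right)} \right)} = 20 + \frac{-189 + \left(10 + 9\right)}{-176 + \left(10 + 9\right)} = 20 + \frac{-189 + 19}{-176 + 19} = 20 + \frac{1}{-157} \left(-170\right) = 20 - - \frac{170}{157} = 20 + \frac{170}{157} = \frac{3310}{157}$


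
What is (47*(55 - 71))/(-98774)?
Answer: 376/49387 ≈ 0.0076133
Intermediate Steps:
(47*(55 - 71))/(-98774) = (47*(-16))*(-1/98774) = -752*(-1/98774) = 376/49387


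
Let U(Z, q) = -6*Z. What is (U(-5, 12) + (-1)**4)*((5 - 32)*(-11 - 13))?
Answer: 20088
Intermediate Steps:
(U(-5, 12) + (-1)**4)*((5 - 32)*(-11 - 13)) = (-6*(-5) + (-1)**4)*((5 - 32)*(-11 - 13)) = (30 + 1)*(-27*(-24)) = 31*648 = 20088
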